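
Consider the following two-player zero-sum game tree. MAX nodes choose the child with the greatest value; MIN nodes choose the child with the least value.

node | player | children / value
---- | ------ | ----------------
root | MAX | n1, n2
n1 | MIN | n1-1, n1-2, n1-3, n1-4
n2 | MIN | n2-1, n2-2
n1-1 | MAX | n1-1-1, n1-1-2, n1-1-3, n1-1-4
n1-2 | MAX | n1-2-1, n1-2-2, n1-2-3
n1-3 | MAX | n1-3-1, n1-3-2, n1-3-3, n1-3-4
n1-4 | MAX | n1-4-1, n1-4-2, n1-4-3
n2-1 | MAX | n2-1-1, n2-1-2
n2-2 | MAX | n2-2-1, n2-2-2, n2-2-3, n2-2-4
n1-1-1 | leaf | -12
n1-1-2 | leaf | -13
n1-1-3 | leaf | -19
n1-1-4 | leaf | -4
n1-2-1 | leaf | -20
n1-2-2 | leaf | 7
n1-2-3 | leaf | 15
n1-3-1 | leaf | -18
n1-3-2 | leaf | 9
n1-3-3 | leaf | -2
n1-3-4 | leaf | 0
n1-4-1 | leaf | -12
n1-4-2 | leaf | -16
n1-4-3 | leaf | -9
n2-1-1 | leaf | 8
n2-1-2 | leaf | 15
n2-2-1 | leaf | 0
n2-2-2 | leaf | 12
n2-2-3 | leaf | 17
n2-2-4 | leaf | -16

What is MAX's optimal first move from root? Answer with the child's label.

n2

n1-1 (MAX): max(-12, -13, -19, -4) = -4
n1-2 (MAX): max(-20, 7, 15) = 15
n1-3 (MAX): max(-18, 9, -2, 0) = 9
n1-4 (MAX): max(-12, -16, -9) = -9
n1 (MIN): min(-4, 15, 9, -9) = -9
n2-1 (MAX): max(8, 15) = 15
n2-2 (MAX): max(0, 12, 17, -16) = 17
n2 (MIN): min(15, 17) = 15
root (MAX): max(-9, 15) = 15
MAX at root wants the highest of {n1=-9, n2=15}, so chooses n2.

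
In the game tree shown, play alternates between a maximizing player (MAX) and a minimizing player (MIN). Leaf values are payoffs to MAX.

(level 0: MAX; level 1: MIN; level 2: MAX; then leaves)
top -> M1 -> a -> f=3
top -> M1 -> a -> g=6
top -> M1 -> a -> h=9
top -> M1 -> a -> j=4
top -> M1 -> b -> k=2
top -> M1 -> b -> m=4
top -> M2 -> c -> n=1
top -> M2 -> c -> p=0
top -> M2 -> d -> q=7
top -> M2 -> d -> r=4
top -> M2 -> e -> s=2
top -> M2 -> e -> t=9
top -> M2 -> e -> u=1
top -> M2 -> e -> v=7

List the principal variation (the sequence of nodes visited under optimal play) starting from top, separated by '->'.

a (MAX): max(3, 6, 9, 4) = 9
b (MAX): max(2, 4) = 4
M1 (MIN): min(9, 4) = 4
c (MAX): max(1, 0) = 1
d (MAX): max(7, 4) = 7
e (MAX): max(2, 9, 1, 7) = 9
M2 (MIN): min(1, 7, 9) = 1
top (MAX): max(4, 1) = 4
At top, MAX picks M1 (highest: 4).
At M1, MIN picks b (lowest: 4).
At b, MAX picks m (highest: 4).
Terminal value 4.

top -> M1 -> b -> m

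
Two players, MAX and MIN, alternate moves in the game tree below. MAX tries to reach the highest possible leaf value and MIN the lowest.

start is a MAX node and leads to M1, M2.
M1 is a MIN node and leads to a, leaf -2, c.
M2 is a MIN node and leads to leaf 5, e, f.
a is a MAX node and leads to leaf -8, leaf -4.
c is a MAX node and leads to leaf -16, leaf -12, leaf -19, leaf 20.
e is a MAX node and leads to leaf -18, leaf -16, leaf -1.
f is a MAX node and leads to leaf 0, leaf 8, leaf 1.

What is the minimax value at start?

a (MAX): max(-8, -4) = -4
c (MAX): max(-16, -12, -19, 20) = 20
M1 (MIN): min(-4, -2, 20) = -4
e (MAX): max(-18, -16, -1) = -1
f (MAX): max(0, 8, 1) = 8
M2 (MIN): min(5, -1, 8) = -1
start (MAX): max(-4, -1) = -1

-1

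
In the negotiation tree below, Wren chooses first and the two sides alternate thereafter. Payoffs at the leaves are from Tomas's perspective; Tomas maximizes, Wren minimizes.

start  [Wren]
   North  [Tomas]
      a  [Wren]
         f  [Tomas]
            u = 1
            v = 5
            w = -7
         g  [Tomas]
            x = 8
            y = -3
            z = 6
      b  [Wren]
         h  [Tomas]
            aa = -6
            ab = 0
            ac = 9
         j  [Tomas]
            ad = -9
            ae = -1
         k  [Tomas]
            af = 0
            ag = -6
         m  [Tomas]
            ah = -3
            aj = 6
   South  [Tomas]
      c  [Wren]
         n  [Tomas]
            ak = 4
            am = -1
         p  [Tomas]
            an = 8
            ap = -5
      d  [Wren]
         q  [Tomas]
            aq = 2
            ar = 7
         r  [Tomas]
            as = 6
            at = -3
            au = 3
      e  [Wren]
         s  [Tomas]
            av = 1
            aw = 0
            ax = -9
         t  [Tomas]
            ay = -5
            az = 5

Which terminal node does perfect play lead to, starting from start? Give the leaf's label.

v

f (Tomas): max(1, 5, -7) = 5
g (Tomas): max(8, -3, 6) = 8
a (Wren): min(5, 8) = 5
h (Tomas): max(-6, 0, 9) = 9
j (Tomas): max(-9, -1) = -1
k (Tomas): max(0, -6) = 0
m (Tomas): max(-3, 6) = 6
b (Wren): min(9, -1, 0, 6) = -1
North (Tomas): max(5, -1) = 5
n (Tomas): max(4, -1) = 4
p (Tomas): max(8, -5) = 8
c (Wren): min(4, 8) = 4
q (Tomas): max(2, 7) = 7
r (Tomas): max(6, -3, 3) = 6
d (Wren): min(7, 6) = 6
s (Tomas): max(1, 0, -9) = 1
t (Tomas): max(-5, 5) = 5
e (Wren): min(1, 5) = 1
South (Tomas): max(4, 6, 1) = 6
start (Wren): min(5, 6) = 5
At start, Wren picks North (lowest: 5).
At North, Tomas picks a (highest: 5).
At a, Wren picks f (lowest: 5).
At f, Tomas picks v (highest: 5).
Terminal value 5.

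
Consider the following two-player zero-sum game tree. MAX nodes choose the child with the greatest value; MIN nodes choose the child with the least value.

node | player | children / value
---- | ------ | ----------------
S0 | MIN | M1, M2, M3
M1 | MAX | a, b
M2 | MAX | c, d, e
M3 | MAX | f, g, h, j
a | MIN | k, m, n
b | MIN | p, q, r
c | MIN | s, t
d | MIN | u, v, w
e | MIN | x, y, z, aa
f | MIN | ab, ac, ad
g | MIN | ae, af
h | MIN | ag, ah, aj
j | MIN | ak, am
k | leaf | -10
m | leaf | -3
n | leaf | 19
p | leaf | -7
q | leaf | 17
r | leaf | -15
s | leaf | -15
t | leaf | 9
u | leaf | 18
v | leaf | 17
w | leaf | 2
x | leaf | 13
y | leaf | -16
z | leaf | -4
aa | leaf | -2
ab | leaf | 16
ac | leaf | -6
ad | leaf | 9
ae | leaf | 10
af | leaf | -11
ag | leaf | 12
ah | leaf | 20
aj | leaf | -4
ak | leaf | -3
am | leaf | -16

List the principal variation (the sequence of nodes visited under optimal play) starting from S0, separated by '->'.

a (MIN): min(-10, -3, 19) = -10
b (MIN): min(-7, 17, -15) = -15
M1 (MAX): max(-10, -15) = -10
c (MIN): min(-15, 9) = -15
d (MIN): min(18, 17, 2) = 2
e (MIN): min(13, -16, -4, -2) = -16
M2 (MAX): max(-15, 2, -16) = 2
f (MIN): min(16, -6, 9) = -6
g (MIN): min(10, -11) = -11
h (MIN): min(12, 20, -4) = -4
j (MIN): min(-3, -16) = -16
M3 (MAX): max(-6, -11, -4, -16) = -4
S0 (MIN): min(-10, 2, -4) = -10
At S0, MIN picks M1 (lowest: -10).
At M1, MAX picks a (highest: -10).
At a, MIN picks k (lowest: -10).
Terminal value -10.

S0 -> M1 -> a -> k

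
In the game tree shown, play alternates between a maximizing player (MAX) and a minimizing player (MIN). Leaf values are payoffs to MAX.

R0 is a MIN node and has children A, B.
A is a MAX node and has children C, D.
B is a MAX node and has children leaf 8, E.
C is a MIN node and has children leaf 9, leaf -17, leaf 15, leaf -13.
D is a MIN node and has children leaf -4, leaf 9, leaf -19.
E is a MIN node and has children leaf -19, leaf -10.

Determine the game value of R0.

-17

C (MIN): min(9, -17, 15, -13) = -17
D (MIN): min(-4, 9, -19) = -19
A (MAX): max(-17, -19) = -17
E (MIN): min(-19, -10) = -19
B (MAX): max(8, -19) = 8
R0 (MIN): min(-17, 8) = -17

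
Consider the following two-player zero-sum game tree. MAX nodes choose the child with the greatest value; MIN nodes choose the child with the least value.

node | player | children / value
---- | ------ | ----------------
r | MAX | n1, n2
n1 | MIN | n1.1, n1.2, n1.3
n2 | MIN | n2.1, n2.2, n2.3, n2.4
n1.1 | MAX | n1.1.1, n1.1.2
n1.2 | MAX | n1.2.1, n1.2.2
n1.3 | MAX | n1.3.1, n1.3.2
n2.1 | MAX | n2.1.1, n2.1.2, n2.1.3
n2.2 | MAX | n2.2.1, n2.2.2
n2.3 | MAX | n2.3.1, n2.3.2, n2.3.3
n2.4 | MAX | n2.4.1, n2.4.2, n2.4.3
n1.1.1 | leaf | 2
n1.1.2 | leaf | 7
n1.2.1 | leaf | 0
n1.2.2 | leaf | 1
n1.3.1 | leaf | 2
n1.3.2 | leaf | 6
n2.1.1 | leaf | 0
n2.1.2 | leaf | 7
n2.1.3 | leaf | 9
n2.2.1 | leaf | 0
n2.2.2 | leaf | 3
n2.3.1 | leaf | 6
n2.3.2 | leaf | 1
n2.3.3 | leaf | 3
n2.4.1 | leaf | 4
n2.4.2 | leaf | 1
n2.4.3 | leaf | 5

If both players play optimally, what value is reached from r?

3

n1.1 (MAX): max(2, 7) = 7
n1.2 (MAX): max(0, 1) = 1
n1.3 (MAX): max(2, 6) = 6
n1 (MIN): min(7, 1, 6) = 1
n2.1 (MAX): max(0, 7, 9) = 9
n2.2 (MAX): max(0, 3) = 3
n2.3 (MAX): max(6, 1, 3) = 6
n2.4 (MAX): max(4, 1, 5) = 5
n2 (MIN): min(9, 3, 6, 5) = 3
r (MAX): max(1, 3) = 3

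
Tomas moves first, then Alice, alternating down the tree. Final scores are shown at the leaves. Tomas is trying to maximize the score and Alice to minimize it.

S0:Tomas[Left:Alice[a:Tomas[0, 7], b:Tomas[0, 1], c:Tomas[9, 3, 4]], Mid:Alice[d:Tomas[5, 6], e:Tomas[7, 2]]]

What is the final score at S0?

a (Tomas): max(0, 7) = 7
b (Tomas): max(0, 1) = 1
c (Tomas): max(9, 3, 4) = 9
Left (Alice): min(7, 1, 9) = 1
d (Tomas): max(5, 6) = 6
e (Tomas): max(7, 2) = 7
Mid (Alice): min(6, 7) = 6
S0 (Tomas): max(1, 6) = 6

6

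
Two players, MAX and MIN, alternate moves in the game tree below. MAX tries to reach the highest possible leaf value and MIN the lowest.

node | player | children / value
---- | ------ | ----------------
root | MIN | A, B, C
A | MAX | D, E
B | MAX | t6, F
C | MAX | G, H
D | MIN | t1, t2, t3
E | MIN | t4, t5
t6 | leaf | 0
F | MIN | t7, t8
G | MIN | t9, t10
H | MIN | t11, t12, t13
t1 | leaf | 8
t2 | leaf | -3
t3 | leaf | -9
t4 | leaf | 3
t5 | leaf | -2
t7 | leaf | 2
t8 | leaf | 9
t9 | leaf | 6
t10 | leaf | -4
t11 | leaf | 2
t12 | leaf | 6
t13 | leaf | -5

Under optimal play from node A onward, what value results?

-2

D (MIN): min(8, -3, -9) = -9
E (MIN): min(3, -2) = -2
A (MAX): max(-9, -2) = -2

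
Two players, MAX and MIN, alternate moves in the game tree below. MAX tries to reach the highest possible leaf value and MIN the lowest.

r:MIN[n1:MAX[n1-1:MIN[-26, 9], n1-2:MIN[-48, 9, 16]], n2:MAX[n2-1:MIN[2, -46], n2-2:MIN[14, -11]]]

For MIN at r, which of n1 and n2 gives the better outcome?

n1-1 (MIN): min(-26, 9) = -26
n1-2 (MIN): min(-48, 9, 16) = -48
n1 (MAX): max(-26, -48) = -26
n2-1 (MIN): min(2, -46) = -46
n2-2 (MIN): min(14, -11) = -11
n2 (MAX): max(-46, -11) = -11
MIN prefers the lower value; n1=-26, n2=-11. n1 is better since -26 < -11.

n1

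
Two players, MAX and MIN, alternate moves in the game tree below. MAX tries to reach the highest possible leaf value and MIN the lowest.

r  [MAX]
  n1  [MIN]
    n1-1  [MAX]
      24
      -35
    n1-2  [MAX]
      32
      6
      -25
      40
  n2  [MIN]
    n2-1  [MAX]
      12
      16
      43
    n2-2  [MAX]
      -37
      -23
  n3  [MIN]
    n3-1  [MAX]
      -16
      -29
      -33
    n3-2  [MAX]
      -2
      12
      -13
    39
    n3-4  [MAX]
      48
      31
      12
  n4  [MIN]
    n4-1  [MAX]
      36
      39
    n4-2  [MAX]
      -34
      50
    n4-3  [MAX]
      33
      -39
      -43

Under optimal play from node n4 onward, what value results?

33

n4-1 (MAX): max(36, 39) = 39
n4-2 (MAX): max(-34, 50) = 50
n4-3 (MAX): max(33, -39, -43) = 33
n4 (MIN): min(39, 50, 33) = 33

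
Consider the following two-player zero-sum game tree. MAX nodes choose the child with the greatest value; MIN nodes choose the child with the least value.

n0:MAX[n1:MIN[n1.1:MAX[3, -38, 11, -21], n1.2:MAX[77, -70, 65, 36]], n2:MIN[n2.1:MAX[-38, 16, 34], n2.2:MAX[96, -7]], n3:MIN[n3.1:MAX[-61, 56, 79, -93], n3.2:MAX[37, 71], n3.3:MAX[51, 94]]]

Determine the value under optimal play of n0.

n1.1 (MAX): max(3, -38, 11, -21) = 11
n1.2 (MAX): max(77, -70, 65, 36) = 77
n1 (MIN): min(11, 77) = 11
n2.1 (MAX): max(-38, 16, 34) = 34
n2.2 (MAX): max(96, -7) = 96
n2 (MIN): min(34, 96) = 34
n3.1 (MAX): max(-61, 56, 79, -93) = 79
n3.2 (MAX): max(37, 71) = 71
n3.3 (MAX): max(51, 94) = 94
n3 (MIN): min(79, 71, 94) = 71
n0 (MAX): max(11, 34, 71) = 71

71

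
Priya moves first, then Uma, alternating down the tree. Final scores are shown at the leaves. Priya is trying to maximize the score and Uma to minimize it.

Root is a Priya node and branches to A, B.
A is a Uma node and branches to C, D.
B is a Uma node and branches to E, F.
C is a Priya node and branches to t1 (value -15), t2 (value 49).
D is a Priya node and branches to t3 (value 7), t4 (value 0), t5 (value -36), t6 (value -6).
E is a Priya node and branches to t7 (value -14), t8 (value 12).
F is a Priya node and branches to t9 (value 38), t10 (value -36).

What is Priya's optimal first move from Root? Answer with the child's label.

B

C (Priya): max(-15, 49) = 49
D (Priya): max(7, 0, -36, -6) = 7
A (Uma): min(49, 7) = 7
E (Priya): max(-14, 12) = 12
F (Priya): max(38, -36) = 38
B (Uma): min(12, 38) = 12
Root (Priya): max(7, 12) = 12
Priya at Root wants the highest of {A=7, B=12}, so chooses B.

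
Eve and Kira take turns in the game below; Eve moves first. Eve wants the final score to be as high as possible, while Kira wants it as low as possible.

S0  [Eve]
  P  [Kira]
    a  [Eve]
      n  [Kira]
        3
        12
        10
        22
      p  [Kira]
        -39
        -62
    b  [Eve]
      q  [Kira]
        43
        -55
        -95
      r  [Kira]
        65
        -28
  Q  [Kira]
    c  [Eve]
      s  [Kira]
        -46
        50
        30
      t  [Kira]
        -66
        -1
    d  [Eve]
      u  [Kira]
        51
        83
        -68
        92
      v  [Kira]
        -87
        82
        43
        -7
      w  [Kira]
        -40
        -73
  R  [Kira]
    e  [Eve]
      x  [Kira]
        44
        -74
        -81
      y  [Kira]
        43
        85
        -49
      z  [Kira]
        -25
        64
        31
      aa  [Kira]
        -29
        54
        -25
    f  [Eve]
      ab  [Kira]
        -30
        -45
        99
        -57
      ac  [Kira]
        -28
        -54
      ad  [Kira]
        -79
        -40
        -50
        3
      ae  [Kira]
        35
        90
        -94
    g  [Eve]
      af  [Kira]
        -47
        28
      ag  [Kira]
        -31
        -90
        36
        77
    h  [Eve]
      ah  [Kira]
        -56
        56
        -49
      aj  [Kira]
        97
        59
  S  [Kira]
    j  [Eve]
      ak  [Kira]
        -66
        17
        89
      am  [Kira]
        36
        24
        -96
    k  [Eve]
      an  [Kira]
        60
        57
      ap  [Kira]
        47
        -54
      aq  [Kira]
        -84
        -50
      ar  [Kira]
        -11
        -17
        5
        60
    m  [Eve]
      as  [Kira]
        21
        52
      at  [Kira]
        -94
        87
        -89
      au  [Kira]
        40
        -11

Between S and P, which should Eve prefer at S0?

ak (Kira): min(-66, 17, 89) = -66
am (Kira): min(36, 24, -96) = -96
j (Eve): max(-66, -96) = -66
an (Kira): min(60, 57) = 57
ap (Kira): min(47, -54) = -54
aq (Kira): min(-84, -50) = -84
ar (Kira): min(-11, -17, 5, 60) = -17
k (Eve): max(57, -54, -84, -17) = 57
as (Kira): min(21, 52) = 21
at (Kira): min(-94, 87, -89) = -94
au (Kira): min(40, -11) = -11
m (Eve): max(21, -94, -11) = 21
S (Kira): min(-66, 57, 21) = -66
n (Kira): min(3, 12, 10, 22) = 3
p (Kira): min(-39, -62) = -62
a (Eve): max(3, -62) = 3
q (Kira): min(43, -55, -95) = -95
r (Kira): min(65, -28) = -28
b (Eve): max(-95, -28) = -28
P (Kira): min(3, -28) = -28
Eve prefers the higher value; S=-66, P=-28. P is better since -28 > -66.

P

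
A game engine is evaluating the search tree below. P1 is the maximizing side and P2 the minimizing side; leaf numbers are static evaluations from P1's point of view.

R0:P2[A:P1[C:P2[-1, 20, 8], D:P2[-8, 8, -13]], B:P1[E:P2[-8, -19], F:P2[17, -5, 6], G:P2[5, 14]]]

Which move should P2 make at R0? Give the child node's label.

A

C (P2): min(-1, 20, 8) = -1
D (P2): min(-8, 8, -13) = -13
A (P1): max(-1, -13) = -1
E (P2): min(-8, -19) = -19
F (P2): min(17, -5, 6) = -5
G (P2): min(5, 14) = 5
B (P1): max(-19, -5, 5) = 5
R0 (P2): min(-1, 5) = -1
P2 at R0 wants the lowest of {A=-1, B=5}, so chooses A.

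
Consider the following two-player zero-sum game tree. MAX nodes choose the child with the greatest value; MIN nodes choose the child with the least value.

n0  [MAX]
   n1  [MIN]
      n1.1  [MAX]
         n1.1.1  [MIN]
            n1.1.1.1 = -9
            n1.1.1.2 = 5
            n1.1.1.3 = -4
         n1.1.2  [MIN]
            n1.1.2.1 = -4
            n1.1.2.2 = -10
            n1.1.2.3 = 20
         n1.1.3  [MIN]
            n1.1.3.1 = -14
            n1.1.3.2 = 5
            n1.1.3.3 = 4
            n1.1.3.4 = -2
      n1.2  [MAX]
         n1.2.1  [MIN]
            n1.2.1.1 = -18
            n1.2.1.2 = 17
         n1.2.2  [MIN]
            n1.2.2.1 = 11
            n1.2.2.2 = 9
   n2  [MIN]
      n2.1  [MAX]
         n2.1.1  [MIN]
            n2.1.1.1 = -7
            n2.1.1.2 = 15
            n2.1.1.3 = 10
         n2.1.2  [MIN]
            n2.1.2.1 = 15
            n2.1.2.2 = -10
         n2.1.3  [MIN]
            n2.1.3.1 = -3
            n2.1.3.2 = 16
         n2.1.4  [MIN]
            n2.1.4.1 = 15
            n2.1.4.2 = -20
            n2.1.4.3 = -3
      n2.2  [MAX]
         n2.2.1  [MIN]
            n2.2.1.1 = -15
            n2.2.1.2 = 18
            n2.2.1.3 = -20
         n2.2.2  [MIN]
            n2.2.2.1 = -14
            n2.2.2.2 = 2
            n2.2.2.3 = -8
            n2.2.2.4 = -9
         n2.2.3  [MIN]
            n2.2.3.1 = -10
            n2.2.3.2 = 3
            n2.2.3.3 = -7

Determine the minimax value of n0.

-9

n1.1.1 (MIN): min(-9, 5, -4) = -9
n1.1.2 (MIN): min(-4, -10, 20) = -10
n1.1.3 (MIN): min(-14, 5, 4, -2) = -14
n1.1 (MAX): max(-9, -10, -14) = -9
n1.2.1 (MIN): min(-18, 17) = -18
n1.2.2 (MIN): min(11, 9) = 9
n1.2 (MAX): max(-18, 9) = 9
n1 (MIN): min(-9, 9) = -9
n2.1.1 (MIN): min(-7, 15, 10) = -7
n2.1.2 (MIN): min(15, -10) = -10
n2.1.3 (MIN): min(-3, 16) = -3
n2.1.4 (MIN): min(15, -20, -3) = -20
n2.1 (MAX): max(-7, -10, -3, -20) = -3
n2.2.1 (MIN): min(-15, 18, -20) = -20
n2.2.2 (MIN): min(-14, 2, -8, -9) = -14
n2.2.3 (MIN): min(-10, 3, -7) = -10
n2.2 (MAX): max(-20, -14, -10) = -10
n2 (MIN): min(-3, -10) = -10
n0 (MAX): max(-9, -10) = -9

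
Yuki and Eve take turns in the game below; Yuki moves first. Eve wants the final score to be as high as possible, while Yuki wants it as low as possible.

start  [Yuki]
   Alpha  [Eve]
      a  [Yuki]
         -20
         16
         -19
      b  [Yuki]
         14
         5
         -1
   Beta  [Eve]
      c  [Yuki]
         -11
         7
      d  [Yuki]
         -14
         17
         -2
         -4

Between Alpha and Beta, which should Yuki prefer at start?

Beta

a (Yuki): min(-20, 16, -19) = -20
b (Yuki): min(14, 5, -1) = -1
Alpha (Eve): max(-20, -1) = -1
c (Yuki): min(-11, 7) = -11
d (Yuki): min(-14, 17, -2, -4) = -14
Beta (Eve): max(-11, -14) = -11
Yuki prefers the lower value; Alpha=-1, Beta=-11. Beta is better since -11 < -1.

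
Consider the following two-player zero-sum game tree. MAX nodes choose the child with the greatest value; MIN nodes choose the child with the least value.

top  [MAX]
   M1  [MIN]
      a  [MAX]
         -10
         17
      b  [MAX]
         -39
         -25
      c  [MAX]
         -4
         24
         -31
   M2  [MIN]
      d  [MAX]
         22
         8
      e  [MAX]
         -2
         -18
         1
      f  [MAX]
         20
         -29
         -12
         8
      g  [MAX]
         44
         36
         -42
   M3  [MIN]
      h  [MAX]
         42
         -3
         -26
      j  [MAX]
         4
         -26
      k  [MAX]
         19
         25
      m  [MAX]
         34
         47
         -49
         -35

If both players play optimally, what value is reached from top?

a (MAX): max(-10, 17) = 17
b (MAX): max(-39, -25) = -25
c (MAX): max(-4, 24, -31) = 24
M1 (MIN): min(17, -25, 24) = -25
d (MAX): max(22, 8) = 22
e (MAX): max(-2, -18, 1) = 1
f (MAX): max(20, -29, -12, 8) = 20
g (MAX): max(44, 36, -42) = 44
M2 (MIN): min(22, 1, 20, 44) = 1
h (MAX): max(42, -3, -26) = 42
j (MAX): max(4, -26) = 4
k (MAX): max(19, 25) = 25
m (MAX): max(34, 47, -49, -35) = 47
M3 (MIN): min(42, 4, 25, 47) = 4
top (MAX): max(-25, 1, 4) = 4

4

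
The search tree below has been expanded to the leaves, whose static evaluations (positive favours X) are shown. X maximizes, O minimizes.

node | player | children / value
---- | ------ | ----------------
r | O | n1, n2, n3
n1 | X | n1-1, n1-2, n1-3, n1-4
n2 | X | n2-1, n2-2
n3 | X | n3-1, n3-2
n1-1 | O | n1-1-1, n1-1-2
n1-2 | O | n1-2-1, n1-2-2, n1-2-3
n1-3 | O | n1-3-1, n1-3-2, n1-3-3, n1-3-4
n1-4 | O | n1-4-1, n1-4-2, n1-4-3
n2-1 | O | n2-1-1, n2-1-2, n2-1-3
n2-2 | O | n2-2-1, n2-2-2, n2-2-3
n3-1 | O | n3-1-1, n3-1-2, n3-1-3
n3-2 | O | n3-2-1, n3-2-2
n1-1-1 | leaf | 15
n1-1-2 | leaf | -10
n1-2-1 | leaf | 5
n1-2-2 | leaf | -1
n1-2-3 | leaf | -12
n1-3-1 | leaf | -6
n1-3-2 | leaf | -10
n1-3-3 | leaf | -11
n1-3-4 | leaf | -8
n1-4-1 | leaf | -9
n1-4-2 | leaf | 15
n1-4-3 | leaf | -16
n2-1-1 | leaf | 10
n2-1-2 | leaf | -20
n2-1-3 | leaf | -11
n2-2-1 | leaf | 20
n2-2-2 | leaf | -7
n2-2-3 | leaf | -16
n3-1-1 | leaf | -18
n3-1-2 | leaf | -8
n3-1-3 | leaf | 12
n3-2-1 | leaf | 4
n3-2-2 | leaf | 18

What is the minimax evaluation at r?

-16

n1-1 (O): min(15, -10) = -10
n1-2 (O): min(5, -1, -12) = -12
n1-3 (O): min(-6, -10, -11, -8) = -11
n1-4 (O): min(-9, 15, -16) = -16
n1 (X): max(-10, -12, -11, -16) = -10
n2-1 (O): min(10, -20, -11) = -20
n2-2 (O): min(20, -7, -16) = -16
n2 (X): max(-20, -16) = -16
n3-1 (O): min(-18, -8, 12) = -18
n3-2 (O): min(4, 18) = 4
n3 (X): max(-18, 4) = 4
r (O): min(-10, -16, 4) = -16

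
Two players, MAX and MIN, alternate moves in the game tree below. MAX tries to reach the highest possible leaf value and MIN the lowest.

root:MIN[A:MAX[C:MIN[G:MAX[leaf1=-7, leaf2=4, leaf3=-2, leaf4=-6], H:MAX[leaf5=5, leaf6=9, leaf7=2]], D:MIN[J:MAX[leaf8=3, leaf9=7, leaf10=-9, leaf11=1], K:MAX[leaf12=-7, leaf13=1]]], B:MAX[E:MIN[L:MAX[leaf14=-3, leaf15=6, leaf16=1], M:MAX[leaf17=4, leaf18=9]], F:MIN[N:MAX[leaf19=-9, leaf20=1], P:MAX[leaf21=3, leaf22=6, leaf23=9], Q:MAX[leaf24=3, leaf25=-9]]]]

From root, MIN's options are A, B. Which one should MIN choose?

A

G (MAX): max(-7, 4, -2, -6) = 4
H (MAX): max(5, 9, 2) = 9
C (MIN): min(4, 9) = 4
J (MAX): max(3, 7, -9, 1) = 7
K (MAX): max(-7, 1) = 1
D (MIN): min(7, 1) = 1
A (MAX): max(4, 1) = 4
L (MAX): max(-3, 6, 1) = 6
M (MAX): max(4, 9) = 9
E (MIN): min(6, 9) = 6
N (MAX): max(-9, 1) = 1
P (MAX): max(3, 6, 9) = 9
Q (MAX): max(3, -9) = 3
F (MIN): min(1, 9, 3) = 1
B (MAX): max(6, 1) = 6
root (MIN): min(4, 6) = 4
MIN at root wants the lowest of {A=4, B=6}, so chooses A.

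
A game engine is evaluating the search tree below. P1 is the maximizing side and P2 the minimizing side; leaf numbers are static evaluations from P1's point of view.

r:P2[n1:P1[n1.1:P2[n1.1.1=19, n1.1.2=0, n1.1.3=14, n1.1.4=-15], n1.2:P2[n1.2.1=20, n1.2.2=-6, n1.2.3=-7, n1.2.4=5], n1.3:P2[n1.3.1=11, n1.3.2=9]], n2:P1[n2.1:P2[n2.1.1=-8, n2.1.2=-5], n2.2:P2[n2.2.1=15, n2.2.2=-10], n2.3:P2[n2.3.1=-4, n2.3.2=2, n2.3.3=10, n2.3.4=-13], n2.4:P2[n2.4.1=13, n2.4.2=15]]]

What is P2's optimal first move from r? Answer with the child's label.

n1

n1.1 (P2): min(19, 0, 14, -15) = -15
n1.2 (P2): min(20, -6, -7, 5) = -7
n1.3 (P2): min(11, 9) = 9
n1 (P1): max(-15, -7, 9) = 9
n2.1 (P2): min(-8, -5) = -8
n2.2 (P2): min(15, -10) = -10
n2.3 (P2): min(-4, 2, 10, -13) = -13
n2.4 (P2): min(13, 15) = 13
n2 (P1): max(-8, -10, -13, 13) = 13
r (P2): min(9, 13) = 9
P2 at r wants the lowest of {n1=9, n2=13}, so chooses n1.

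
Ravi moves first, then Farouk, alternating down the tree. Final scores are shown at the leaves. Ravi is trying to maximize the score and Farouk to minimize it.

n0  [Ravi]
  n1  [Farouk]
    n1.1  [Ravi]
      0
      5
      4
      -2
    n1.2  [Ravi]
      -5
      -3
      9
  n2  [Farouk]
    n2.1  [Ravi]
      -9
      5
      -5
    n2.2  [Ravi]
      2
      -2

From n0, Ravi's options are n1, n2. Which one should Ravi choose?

n1.1 (Ravi): max(0, 5, 4, -2) = 5
n1.2 (Ravi): max(-5, -3, 9) = 9
n1 (Farouk): min(5, 9) = 5
n2.1 (Ravi): max(-9, 5, -5) = 5
n2.2 (Ravi): max(2, -2) = 2
n2 (Farouk): min(5, 2) = 2
n0 (Ravi): max(5, 2) = 5
Ravi at n0 wants the highest of {n1=5, n2=2}, so chooses n1.

n1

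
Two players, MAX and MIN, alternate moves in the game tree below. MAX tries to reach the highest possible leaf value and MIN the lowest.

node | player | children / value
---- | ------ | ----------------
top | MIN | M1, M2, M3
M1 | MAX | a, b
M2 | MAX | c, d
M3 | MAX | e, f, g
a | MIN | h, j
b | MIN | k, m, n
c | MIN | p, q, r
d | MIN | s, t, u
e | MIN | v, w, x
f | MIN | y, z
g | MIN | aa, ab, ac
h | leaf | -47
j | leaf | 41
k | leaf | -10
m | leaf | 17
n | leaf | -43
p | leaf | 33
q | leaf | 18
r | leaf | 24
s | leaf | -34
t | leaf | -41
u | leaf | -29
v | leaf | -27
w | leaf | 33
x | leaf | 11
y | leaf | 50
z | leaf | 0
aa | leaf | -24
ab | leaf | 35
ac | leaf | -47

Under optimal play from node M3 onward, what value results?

e (MIN): min(-27, 33, 11) = -27
f (MIN): min(50, 0) = 0
g (MIN): min(-24, 35, -47) = -47
M3 (MAX): max(-27, 0, -47) = 0

0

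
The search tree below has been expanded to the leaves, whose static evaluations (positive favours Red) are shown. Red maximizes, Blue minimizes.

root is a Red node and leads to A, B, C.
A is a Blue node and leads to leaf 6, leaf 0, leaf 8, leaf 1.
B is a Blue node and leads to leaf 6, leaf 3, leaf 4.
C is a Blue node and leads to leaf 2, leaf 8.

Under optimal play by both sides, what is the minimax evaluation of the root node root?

3

A (Blue): min(6, 0, 8, 1) = 0
B (Blue): min(6, 3, 4) = 3
C (Blue): min(2, 8) = 2
root (Red): max(0, 3, 2) = 3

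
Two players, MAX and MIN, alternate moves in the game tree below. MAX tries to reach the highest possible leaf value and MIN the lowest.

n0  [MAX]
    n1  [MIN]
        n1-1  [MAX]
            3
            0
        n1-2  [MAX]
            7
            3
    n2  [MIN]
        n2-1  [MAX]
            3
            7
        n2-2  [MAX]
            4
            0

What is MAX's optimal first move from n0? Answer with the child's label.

n1-1 (MAX): max(3, 0) = 3
n1-2 (MAX): max(7, 3) = 7
n1 (MIN): min(3, 7) = 3
n2-1 (MAX): max(3, 7) = 7
n2-2 (MAX): max(4, 0) = 4
n2 (MIN): min(7, 4) = 4
n0 (MAX): max(3, 4) = 4
MAX at n0 wants the highest of {n1=3, n2=4}, so chooses n2.

n2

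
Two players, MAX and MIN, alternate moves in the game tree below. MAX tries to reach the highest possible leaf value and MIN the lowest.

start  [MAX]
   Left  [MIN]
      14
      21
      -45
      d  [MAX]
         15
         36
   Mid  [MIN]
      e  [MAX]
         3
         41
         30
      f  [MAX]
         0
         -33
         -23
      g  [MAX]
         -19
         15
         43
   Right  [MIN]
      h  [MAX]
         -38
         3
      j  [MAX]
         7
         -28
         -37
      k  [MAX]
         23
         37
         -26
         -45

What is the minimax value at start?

3

d (MAX): max(15, 36) = 36
Left (MIN): min(14, 21, -45, 36) = -45
e (MAX): max(3, 41, 30) = 41
f (MAX): max(0, -33, -23) = 0
g (MAX): max(-19, 15, 43) = 43
Mid (MIN): min(41, 0, 43) = 0
h (MAX): max(-38, 3) = 3
j (MAX): max(7, -28, -37) = 7
k (MAX): max(23, 37, -26, -45) = 37
Right (MIN): min(3, 7, 37) = 3
start (MAX): max(-45, 0, 3) = 3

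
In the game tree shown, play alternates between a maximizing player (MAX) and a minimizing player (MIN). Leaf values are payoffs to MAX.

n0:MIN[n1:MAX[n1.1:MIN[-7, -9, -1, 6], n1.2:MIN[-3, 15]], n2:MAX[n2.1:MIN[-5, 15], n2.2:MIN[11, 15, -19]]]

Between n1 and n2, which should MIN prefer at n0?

n1.1 (MIN): min(-7, -9, -1, 6) = -9
n1.2 (MIN): min(-3, 15) = -3
n1 (MAX): max(-9, -3) = -3
n2.1 (MIN): min(-5, 15) = -5
n2.2 (MIN): min(11, 15, -19) = -19
n2 (MAX): max(-5, -19) = -5
MIN prefers the lower value; n1=-3, n2=-5. n2 is better since -5 < -3.

n2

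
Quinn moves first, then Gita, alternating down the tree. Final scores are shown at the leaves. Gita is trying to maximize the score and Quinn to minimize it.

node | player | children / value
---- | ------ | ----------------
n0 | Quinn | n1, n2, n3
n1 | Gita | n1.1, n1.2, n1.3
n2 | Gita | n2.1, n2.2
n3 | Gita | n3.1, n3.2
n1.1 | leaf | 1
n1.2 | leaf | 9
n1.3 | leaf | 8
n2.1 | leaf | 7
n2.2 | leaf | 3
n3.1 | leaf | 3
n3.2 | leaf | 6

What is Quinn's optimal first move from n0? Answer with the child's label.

n3

n1 (Gita): max(1, 9, 8) = 9
n2 (Gita): max(7, 3) = 7
n3 (Gita): max(3, 6) = 6
n0 (Quinn): min(9, 7, 6) = 6
Quinn at n0 wants the lowest of {n1=9, n2=7, n3=6}, so chooses n3.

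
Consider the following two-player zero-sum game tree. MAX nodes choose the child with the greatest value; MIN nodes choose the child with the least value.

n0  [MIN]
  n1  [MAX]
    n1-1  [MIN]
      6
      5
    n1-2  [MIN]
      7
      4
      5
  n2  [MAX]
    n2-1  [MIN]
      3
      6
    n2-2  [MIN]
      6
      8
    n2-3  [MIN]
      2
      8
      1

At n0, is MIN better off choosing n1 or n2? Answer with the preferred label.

n1

n1-1 (MIN): min(6, 5) = 5
n1-2 (MIN): min(7, 4, 5) = 4
n1 (MAX): max(5, 4) = 5
n2-1 (MIN): min(3, 6) = 3
n2-2 (MIN): min(6, 8) = 6
n2-3 (MIN): min(2, 8, 1) = 1
n2 (MAX): max(3, 6, 1) = 6
MIN prefers the lower value; n1=5, n2=6. n1 is better since 5 < 6.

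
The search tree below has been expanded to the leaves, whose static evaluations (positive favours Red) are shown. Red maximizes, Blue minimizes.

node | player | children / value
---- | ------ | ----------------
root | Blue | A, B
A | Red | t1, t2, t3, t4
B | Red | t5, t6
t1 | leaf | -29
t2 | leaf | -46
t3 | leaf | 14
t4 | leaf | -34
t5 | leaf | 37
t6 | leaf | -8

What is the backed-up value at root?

A (Red): max(-29, -46, 14, -34) = 14
B (Red): max(37, -8) = 37
root (Blue): min(14, 37) = 14

14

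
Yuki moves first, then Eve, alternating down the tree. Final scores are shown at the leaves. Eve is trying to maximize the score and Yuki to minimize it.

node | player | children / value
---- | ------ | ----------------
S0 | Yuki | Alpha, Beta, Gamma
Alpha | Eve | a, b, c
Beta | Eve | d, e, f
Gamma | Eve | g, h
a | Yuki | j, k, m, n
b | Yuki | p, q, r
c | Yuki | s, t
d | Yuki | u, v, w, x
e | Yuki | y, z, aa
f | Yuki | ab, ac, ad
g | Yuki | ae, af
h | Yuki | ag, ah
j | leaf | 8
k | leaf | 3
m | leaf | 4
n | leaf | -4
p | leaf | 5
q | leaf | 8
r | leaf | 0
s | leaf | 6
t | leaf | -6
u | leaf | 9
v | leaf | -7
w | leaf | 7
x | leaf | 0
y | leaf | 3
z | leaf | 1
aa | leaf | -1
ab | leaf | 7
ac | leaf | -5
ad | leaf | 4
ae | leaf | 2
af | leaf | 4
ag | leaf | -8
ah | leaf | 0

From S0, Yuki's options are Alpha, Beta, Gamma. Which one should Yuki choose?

a (Yuki): min(8, 3, 4, -4) = -4
b (Yuki): min(5, 8, 0) = 0
c (Yuki): min(6, -6) = -6
Alpha (Eve): max(-4, 0, -6) = 0
d (Yuki): min(9, -7, 7, 0) = -7
e (Yuki): min(3, 1, -1) = -1
f (Yuki): min(7, -5, 4) = -5
Beta (Eve): max(-7, -1, -5) = -1
g (Yuki): min(2, 4) = 2
h (Yuki): min(-8, 0) = -8
Gamma (Eve): max(2, -8) = 2
S0 (Yuki): min(0, -1, 2) = -1
Yuki at S0 wants the lowest of {Alpha=0, Beta=-1, Gamma=2}, so chooses Beta.

Beta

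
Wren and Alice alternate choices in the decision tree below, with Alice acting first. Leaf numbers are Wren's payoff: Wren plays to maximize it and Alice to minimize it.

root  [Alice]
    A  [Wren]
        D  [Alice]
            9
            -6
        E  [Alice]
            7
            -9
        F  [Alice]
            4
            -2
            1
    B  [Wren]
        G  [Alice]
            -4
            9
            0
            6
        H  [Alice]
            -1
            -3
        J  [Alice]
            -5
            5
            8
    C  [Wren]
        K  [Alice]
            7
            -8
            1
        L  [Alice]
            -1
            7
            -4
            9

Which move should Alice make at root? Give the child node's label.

C

D (Alice): min(9, -6) = -6
E (Alice): min(7, -9) = -9
F (Alice): min(4, -2, 1) = -2
A (Wren): max(-6, -9, -2) = -2
G (Alice): min(-4, 9, 0, 6) = -4
H (Alice): min(-1, -3) = -3
J (Alice): min(-5, 5, 8) = -5
B (Wren): max(-4, -3, -5) = -3
K (Alice): min(7, -8, 1) = -8
L (Alice): min(-1, 7, -4, 9) = -4
C (Wren): max(-8, -4) = -4
root (Alice): min(-2, -3, -4) = -4
Alice at root wants the lowest of {A=-2, B=-3, C=-4}, so chooses C.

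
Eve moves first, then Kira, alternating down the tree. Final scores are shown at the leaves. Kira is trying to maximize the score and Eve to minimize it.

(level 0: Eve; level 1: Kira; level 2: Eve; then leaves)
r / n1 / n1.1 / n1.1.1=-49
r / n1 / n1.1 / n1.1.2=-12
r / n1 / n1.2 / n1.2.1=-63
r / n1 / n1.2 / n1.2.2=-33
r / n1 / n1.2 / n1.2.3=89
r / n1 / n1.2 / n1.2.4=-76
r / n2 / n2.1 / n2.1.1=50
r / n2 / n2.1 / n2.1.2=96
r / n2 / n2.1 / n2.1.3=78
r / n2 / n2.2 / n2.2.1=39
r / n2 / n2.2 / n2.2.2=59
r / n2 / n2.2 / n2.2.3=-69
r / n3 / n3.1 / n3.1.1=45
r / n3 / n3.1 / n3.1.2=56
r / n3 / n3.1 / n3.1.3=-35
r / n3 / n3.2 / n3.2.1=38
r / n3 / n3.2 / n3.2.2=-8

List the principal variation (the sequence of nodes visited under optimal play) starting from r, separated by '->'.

n1.1 (Eve): min(-49, -12) = -49
n1.2 (Eve): min(-63, -33, 89, -76) = -76
n1 (Kira): max(-49, -76) = -49
n2.1 (Eve): min(50, 96, 78) = 50
n2.2 (Eve): min(39, 59, -69) = -69
n2 (Kira): max(50, -69) = 50
n3.1 (Eve): min(45, 56, -35) = -35
n3.2 (Eve): min(38, -8) = -8
n3 (Kira): max(-35, -8) = -8
r (Eve): min(-49, 50, -8) = -49
At r, Eve picks n1 (lowest: -49).
At n1, Kira picks n1.1 (highest: -49).
At n1.1, Eve picks n1.1.1 (lowest: -49).
Terminal value -49.

r -> n1 -> n1.1 -> n1.1.1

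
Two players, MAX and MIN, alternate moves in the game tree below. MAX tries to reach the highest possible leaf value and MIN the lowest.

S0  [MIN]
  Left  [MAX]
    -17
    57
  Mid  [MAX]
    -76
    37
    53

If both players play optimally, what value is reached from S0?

53

Left (MAX): max(-17, 57) = 57
Mid (MAX): max(-76, 37, 53) = 53
S0 (MIN): min(57, 53) = 53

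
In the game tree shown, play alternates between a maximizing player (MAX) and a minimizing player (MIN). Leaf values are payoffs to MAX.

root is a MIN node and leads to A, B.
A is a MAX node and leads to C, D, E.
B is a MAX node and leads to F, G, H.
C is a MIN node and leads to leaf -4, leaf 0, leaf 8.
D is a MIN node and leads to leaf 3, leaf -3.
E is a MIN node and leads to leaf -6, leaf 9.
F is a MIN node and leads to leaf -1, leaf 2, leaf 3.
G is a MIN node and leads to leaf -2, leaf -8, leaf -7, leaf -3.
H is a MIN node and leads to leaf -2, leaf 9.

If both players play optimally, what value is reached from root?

-3

C (MIN): min(-4, 0, 8) = -4
D (MIN): min(3, -3) = -3
E (MIN): min(-6, 9) = -6
A (MAX): max(-4, -3, -6) = -3
F (MIN): min(-1, 2, 3) = -1
G (MIN): min(-2, -8, -7, -3) = -8
H (MIN): min(-2, 9) = -2
B (MAX): max(-1, -8, -2) = -1
root (MIN): min(-3, -1) = -3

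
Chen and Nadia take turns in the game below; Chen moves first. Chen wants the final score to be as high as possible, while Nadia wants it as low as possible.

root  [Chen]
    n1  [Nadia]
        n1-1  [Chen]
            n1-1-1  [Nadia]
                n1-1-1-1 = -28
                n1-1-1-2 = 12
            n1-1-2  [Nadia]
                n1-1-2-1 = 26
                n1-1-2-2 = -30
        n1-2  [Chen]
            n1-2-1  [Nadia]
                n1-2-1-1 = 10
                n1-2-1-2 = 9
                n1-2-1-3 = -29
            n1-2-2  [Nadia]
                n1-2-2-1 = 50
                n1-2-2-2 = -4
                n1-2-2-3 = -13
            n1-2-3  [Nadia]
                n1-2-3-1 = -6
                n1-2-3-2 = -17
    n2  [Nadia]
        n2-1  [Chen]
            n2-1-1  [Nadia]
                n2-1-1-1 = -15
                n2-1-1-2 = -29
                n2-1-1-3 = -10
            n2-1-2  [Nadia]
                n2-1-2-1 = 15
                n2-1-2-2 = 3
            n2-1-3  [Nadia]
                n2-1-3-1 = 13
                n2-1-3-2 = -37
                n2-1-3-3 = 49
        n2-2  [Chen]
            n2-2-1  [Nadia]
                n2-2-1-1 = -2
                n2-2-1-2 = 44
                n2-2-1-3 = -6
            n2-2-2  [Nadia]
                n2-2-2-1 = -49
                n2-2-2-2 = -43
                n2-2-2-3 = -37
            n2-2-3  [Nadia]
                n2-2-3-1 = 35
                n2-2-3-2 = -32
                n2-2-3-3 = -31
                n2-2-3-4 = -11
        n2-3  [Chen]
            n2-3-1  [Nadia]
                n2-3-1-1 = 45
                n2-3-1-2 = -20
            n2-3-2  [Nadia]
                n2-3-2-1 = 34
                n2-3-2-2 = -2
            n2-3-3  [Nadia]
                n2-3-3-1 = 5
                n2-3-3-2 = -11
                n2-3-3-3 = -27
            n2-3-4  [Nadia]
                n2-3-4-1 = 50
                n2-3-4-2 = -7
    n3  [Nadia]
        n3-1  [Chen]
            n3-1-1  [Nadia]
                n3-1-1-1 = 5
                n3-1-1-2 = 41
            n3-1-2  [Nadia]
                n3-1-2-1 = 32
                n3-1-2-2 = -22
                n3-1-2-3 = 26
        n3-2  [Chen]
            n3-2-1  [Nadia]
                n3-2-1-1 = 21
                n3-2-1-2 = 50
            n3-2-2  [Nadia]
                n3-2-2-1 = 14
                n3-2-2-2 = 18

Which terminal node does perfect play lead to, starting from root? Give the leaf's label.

n1-1-1 (Nadia): min(-28, 12) = -28
n1-1-2 (Nadia): min(26, -30) = -30
n1-1 (Chen): max(-28, -30) = -28
n1-2-1 (Nadia): min(10, 9, -29) = -29
n1-2-2 (Nadia): min(50, -4, -13) = -13
n1-2-3 (Nadia): min(-6, -17) = -17
n1-2 (Chen): max(-29, -13, -17) = -13
n1 (Nadia): min(-28, -13) = -28
n2-1-1 (Nadia): min(-15, -29, -10) = -29
n2-1-2 (Nadia): min(15, 3) = 3
n2-1-3 (Nadia): min(13, -37, 49) = -37
n2-1 (Chen): max(-29, 3, -37) = 3
n2-2-1 (Nadia): min(-2, 44, -6) = -6
n2-2-2 (Nadia): min(-49, -43, -37) = -49
n2-2-3 (Nadia): min(35, -32, -31, -11) = -32
n2-2 (Chen): max(-6, -49, -32) = -6
n2-3-1 (Nadia): min(45, -20) = -20
n2-3-2 (Nadia): min(34, -2) = -2
n2-3-3 (Nadia): min(5, -11, -27) = -27
n2-3-4 (Nadia): min(50, -7) = -7
n2-3 (Chen): max(-20, -2, -27, -7) = -2
n2 (Nadia): min(3, -6, -2) = -6
n3-1-1 (Nadia): min(5, 41) = 5
n3-1-2 (Nadia): min(32, -22, 26) = -22
n3-1 (Chen): max(5, -22) = 5
n3-2-1 (Nadia): min(21, 50) = 21
n3-2-2 (Nadia): min(14, 18) = 14
n3-2 (Chen): max(21, 14) = 21
n3 (Nadia): min(5, 21) = 5
root (Chen): max(-28, -6, 5) = 5
At root, Chen picks n3 (highest: 5).
At n3, Nadia picks n3-1 (lowest: 5).
At n3-1, Chen picks n3-1-1 (highest: 5).
At n3-1-1, Nadia picks n3-1-1-1 (lowest: 5).
Terminal value 5.

n3-1-1-1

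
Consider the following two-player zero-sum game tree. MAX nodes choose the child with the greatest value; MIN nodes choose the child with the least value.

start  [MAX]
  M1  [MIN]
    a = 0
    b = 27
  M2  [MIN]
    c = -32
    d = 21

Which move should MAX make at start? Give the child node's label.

M1 (MIN): min(0, 27) = 0
M2 (MIN): min(-32, 21) = -32
start (MAX): max(0, -32) = 0
MAX at start wants the highest of {M1=0, M2=-32}, so chooses M1.

M1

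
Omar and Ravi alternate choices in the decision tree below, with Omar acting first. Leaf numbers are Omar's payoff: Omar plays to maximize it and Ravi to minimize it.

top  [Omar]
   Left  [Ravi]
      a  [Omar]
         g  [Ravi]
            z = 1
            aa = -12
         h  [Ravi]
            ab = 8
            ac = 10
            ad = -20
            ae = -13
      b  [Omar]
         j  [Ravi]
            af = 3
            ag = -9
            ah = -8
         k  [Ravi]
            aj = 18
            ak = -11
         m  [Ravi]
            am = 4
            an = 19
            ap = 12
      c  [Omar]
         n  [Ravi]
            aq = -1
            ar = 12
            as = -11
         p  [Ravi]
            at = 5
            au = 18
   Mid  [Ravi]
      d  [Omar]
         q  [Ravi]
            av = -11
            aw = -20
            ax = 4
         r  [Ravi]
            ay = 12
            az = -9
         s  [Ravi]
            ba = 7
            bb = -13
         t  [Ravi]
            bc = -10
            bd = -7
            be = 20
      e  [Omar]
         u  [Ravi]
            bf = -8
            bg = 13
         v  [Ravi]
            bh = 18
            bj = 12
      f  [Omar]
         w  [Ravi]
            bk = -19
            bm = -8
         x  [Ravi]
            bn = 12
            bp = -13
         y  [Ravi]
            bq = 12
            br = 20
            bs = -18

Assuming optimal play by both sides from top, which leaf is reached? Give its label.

g (Ravi): min(1, -12) = -12
h (Ravi): min(8, 10, -20, -13) = -20
a (Omar): max(-12, -20) = -12
j (Ravi): min(3, -9, -8) = -9
k (Ravi): min(18, -11) = -11
m (Ravi): min(4, 19, 12) = 4
b (Omar): max(-9, -11, 4) = 4
n (Ravi): min(-1, 12, -11) = -11
p (Ravi): min(5, 18) = 5
c (Omar): max(-11, 5) = 5
Left (Ravi): min(-12, 4, 5) = -12
q (Ravi): min(-11, -20, 4) = -20
r (Ravi): min(12, -9) = -9
s (Ravi): min(7, -13) = -13
t (Ravi): min(-10, -7, 20) = -10
d (Omar): max(-20, -9, -13, -10) = -9
u (Ravi): min(-8, 13) = -8
v (Ravi): min(18, 12) = 12
e (Omar): max(-8, 12) = 12
w (Ravi): min(-19, -8) = -19
x (Ravi): min(12, -13) = -13
y (Ravi): min(12, 20, -18) = -18
f (Omar): max(-19, -13, -18) = -13
Mid (Ravi): min(-9, 12, -13) = -13
top (Omar): max(-12, -13) = -12
At top, Omar picks Left (highest: -12).
At Left, Ravi picks a (lowest: -12).
At a, Omar picks g (highest: -12).
At g, Ravi picks aa (lowest: -12).
Terminal value -12.

aa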